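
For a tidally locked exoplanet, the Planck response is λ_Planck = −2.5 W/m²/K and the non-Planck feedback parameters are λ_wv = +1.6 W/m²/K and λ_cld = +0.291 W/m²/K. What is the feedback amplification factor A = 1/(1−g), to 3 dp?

Convert to gains: g_wv = 1.6/2.5 = 0.64; g_cld = 0.291/2.5 = 0.1164.
Total gain g = 0.7564.
A = 1/(1 − 0.7564) = 4.105.

4.105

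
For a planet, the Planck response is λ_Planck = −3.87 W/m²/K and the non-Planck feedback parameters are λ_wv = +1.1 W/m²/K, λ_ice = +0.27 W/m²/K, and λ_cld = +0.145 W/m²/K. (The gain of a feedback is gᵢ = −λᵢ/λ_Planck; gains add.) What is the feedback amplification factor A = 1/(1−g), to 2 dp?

1.64

Convert to gains: g_wv = 1.1/3.87 = 0.2842; g_ice = 0.27/3.87 = 0.06977; g_cld = 0.145/3.87 = 0.03747.
Total gain g = 0.39144.
A = 1/(1 − 0.39144) = 1.64.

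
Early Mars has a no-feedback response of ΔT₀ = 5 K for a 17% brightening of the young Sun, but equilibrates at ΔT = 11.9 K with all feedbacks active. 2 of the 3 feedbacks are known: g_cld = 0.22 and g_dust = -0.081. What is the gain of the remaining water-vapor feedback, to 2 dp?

Amplification A = ΔT/ΔT₀ = 11.9/5 = 2.38.
Total gain g = 1 − 1/A = 1 − 1/2.38 = 0.5798.
Known gains sum to 0.22 − 0.081 = 0.139.
g_wv = 0.5798 − 0.139 = 0.44.

0.44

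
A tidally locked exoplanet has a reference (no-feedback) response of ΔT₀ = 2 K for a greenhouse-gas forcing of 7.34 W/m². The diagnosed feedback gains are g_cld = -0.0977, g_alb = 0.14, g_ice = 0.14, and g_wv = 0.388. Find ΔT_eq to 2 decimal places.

Total gain g = -0.0977 + 0.14 + 0.14 + 0.388 = 0.5703.
Amplification A = 1/(1 − 0.5703) = 2.327.
ΔT = 2 × 2.327 = 4.65 K.

4.65 K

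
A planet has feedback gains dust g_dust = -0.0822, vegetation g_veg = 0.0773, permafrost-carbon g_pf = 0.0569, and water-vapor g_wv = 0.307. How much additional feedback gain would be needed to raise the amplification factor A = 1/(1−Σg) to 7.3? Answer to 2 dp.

Current total gain = 0.359.
Target gain for A = 7.3: g* = 1 − 1/7.3 = 0.863.
Additional gain needed = 0.863 − 0.359 = 0.50.

0.50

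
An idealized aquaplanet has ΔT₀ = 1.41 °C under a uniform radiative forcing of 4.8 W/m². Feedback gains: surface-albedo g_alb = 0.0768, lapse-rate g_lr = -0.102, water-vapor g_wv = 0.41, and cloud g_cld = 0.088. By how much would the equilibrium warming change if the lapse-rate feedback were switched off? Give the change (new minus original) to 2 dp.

Original: g = 0.4728, ΔT = 1.41/(1−0.4728) = 2.6745 °C.
Without lapse-rate: g' = 0.5748, ΔT' = 1.41/(1−0.5748) = 3.3161 °C.
Change = 3.3161 − 2.6745 = 0.64 °C.

0.64 °C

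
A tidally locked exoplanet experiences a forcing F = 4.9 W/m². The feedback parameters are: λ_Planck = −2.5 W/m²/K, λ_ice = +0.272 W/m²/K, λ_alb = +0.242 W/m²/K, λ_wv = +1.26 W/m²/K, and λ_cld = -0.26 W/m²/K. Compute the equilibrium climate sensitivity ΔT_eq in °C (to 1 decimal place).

5.0 °C

Net feedback parameter λ = (−2.5) + (+0.272) + (+0.242) + (+1.26) + (-0.26) = -0.986 W/m²/K.
ΔT = −F/λ = −4.9/(-0.986) = 5.0 °C.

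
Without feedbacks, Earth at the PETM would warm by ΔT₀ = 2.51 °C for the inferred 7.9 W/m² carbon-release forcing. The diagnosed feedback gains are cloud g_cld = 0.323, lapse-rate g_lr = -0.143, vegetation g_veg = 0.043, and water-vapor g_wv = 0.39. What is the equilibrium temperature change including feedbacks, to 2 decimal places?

Total gain g = 0.323 − 0.143 + 0.043 + 0.39 = 0.613.
Amplification A = 1/(1 − 0.613) = 2.584.
ΔT = 2.51 × 2.584 = 6.49 °C.

6.49 °C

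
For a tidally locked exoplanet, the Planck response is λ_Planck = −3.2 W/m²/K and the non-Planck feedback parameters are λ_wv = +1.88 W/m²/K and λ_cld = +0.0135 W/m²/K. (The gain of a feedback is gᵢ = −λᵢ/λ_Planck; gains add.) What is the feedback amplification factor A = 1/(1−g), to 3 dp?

2.449

Convert to gains: g_wv = 1.88/3.2 = 0.5875; g_cld = 0.0135/3.2 = 0.004219.
Total gain g = 0.591719.
A = 1/(1 − 0.591719) = 2.449.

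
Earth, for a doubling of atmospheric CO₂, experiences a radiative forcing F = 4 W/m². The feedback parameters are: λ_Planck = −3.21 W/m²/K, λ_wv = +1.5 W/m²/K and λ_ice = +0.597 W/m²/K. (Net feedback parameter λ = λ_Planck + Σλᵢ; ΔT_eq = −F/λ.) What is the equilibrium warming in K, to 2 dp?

3.59 K

Net feedback parameter λ = (−3.21) + (+1.5) + (+0.597) = -1.113 W/m²/K.
ΔT = −F/λ = −4/(-1.113) = 3.59 K.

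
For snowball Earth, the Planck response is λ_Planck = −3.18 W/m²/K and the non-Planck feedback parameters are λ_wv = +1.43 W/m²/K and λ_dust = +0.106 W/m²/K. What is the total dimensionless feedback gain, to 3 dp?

0.483

Convert to gains: g_wv = 1.43/3.18 = 0.4497; g_dust = 0.106/3.18 = 0.03333.
Total gain g = 0.48303.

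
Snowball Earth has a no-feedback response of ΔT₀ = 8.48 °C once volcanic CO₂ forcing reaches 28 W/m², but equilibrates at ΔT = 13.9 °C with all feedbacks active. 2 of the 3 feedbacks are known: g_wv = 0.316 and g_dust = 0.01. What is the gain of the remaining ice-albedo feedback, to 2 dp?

0.06

Amplification A = ΔT/ΔT₀ = 13.9/8.48 = 1.639.
Total gain g = 1 − 1/A = 1 − 1/1.639 = 0.3899.
Known gains sum to 0.316 + 0.01 = 0.326.
g_ice = 0.3899 − 0.326 = 0.06.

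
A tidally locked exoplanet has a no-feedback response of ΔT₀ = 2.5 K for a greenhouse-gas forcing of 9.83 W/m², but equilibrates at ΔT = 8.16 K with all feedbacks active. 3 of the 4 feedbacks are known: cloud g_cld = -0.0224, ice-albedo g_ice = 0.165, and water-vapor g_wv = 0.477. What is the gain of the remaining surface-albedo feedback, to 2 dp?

0.07

Amplification A = ΔT/ΔT₀ = 8.16/2.5 = 3.264.
Total gain g = 1 − 1/A = 1 − 1/3.264 = 0.6936.
Known gains sum to -0.0224 + 0.165 + 0.477 = 0.6196.
g_alb = 0.6936 − 0.6196 = 0.07.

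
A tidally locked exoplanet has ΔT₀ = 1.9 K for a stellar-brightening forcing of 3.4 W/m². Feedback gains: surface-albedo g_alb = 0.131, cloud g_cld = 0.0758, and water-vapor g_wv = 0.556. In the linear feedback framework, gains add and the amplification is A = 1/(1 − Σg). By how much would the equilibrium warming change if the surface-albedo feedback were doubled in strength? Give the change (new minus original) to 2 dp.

Original: g = 0.7628, ΔT = 1.9/(1−0.7628) = 8.0101 K.
With doubled surface-albedo: g' = 0.8938, ΔT' = 1.9/(1−0.8938) = 17.8908 K.
Change = 17.8908 − 8.0101 = 9.88 K.

9.88 K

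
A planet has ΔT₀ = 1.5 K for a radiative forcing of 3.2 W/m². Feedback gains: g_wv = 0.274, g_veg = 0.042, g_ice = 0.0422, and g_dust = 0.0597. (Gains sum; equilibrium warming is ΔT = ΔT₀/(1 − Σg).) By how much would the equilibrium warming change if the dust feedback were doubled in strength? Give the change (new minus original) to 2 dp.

0.29 K

Original: g = 0.4179, ΔT = 1.5/(1−0.4179) = 2.5769 K.
With doubled dust: g' = 0.4776, ΔT' = 1.5/(1−0.4776) = 2.8714 K.
Change = 2.8714 − 2.5769 = 0.29 K.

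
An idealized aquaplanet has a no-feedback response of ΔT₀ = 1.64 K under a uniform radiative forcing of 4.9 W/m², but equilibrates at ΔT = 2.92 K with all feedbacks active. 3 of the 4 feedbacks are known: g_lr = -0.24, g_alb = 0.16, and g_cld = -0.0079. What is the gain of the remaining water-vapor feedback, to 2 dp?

Amplification A = ΔT/ΔT₀ = 2.92/1.64 = 1.78.
Total gain g = 1 − 1/A = 1 − 1/1.78 = 0.4382.
Known gains sum to -0.24 + 0.16 − 0.0079 = -0.0879.
g_wv = 0.4382 + 0.0879 = 0.53.

0.53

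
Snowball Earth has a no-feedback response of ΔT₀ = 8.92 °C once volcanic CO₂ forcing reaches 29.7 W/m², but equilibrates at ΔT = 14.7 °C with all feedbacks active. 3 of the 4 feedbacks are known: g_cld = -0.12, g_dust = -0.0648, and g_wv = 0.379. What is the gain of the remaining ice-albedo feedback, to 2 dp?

0.20

Amplification A = ΔT/ΔT₀ = 14.7/8.92 = 1.648.
Total gain g = 1 − 1/A = 1 − 1/1.648 = 0.3932.
Known gains sum to -0.12 − 0.0648 + 0.379 = 0.1942.
g_ice = 0.3932 − 0.1942 = 0.20.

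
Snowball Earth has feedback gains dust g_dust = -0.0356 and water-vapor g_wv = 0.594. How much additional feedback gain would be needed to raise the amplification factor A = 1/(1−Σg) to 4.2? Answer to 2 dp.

0.20

Current total gain = 0.5584.
Target gain for A = 4.2: g* = 1 − 1/4.2 = 0.7619.
Additional gain needed = 0.7619 − 0.5584 = 0.20.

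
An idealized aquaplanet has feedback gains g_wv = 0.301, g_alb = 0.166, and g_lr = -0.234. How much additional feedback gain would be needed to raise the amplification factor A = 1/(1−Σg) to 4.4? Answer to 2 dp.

0.54

Current total gain = 0.233.
Target gain for A = 4.4: g* = 1 − 1/4.4 = 0.7727.
Additional gain needed = 0.7727 − 0.233 = 0.54.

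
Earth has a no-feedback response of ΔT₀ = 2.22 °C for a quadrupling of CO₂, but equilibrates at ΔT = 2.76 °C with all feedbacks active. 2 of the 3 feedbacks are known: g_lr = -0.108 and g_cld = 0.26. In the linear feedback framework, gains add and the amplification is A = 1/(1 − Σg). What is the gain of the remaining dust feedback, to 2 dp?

0.04

Amplification A = ΔT/ΔT₀ = 2.76/2.22 = 1.243.
Total gain g = 1 − 1/A = 1 − 1/1.243 = 0.1955.
Known gains sum to -0.108 + 0.26 = 0.152.
g_dust = 0.1955 − 0.152 = 0.04.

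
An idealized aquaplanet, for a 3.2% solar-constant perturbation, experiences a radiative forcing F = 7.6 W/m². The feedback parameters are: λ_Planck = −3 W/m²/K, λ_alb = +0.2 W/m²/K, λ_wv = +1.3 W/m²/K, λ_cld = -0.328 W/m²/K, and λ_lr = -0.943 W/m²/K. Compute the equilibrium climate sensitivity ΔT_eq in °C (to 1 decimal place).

2.7 °C

Net feedback parameter λ = (−3) + (+0.2) + (+1.3) + (-0.328) + (-0.943) = -2.771 W/m²/K.
ΔT = −F/λ = −7.6/(-2.771) = 2.7 °C.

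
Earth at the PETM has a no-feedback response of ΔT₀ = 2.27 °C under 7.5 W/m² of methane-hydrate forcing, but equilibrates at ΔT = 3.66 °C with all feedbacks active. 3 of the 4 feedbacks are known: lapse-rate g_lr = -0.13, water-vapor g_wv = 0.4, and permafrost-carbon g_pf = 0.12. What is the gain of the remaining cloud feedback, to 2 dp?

-0.01

Amplification A = ΔT/ΔT₀ = 3.66/2.27 = 1.612.
Total gain g = 1 − 1/A = 1 − 1/1.612 = 0.3797.
Known gains sum to -0.13 + 0.4 + 0.12 = 0.39.
g_cld = 0.3797 − 0.39 = -0.01.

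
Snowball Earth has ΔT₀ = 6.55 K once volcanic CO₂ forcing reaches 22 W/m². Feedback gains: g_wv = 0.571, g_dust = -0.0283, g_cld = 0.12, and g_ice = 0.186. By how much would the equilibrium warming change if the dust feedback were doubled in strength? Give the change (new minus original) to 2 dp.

Original: g = 0.8487, ΔT = 6.55/(1−0.8487) = 43.2915 K.
With doubled dust: g' = 0.8204, ΔT' = 6.55/(1−0.8204) = 36.4699 K.
Change = 36.4699 − 43.2915 = -6.82 K.

-6.82 K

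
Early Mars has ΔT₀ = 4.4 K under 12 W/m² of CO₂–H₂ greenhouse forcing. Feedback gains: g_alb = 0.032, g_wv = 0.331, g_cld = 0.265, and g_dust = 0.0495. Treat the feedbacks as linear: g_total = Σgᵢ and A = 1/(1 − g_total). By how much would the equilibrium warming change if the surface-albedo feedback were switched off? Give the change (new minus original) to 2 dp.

Original: g = 0.6775, ΔT = 4.4/(1−0.6775) = 13.6434 K.
Without surface-albedo: g' = 0.6455, ΔT' = 4.4/(1−0.6455) = 12.4118 K.
Change = 12.4118 − 13.6434 = -1.23 K.

-1.23 K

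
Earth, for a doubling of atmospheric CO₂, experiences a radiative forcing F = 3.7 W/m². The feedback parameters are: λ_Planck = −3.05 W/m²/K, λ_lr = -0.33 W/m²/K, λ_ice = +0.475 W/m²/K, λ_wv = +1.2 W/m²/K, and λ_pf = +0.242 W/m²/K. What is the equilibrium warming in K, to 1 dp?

2.5 K

Net feedback parameter λ = (−3.05) + (-0.33) + (+0.475) + (+1.2) + (+0.242) = -1.463 W/m²/K.
ΔT = −F/λ = −3.7/(-1.463) = 2.5 K.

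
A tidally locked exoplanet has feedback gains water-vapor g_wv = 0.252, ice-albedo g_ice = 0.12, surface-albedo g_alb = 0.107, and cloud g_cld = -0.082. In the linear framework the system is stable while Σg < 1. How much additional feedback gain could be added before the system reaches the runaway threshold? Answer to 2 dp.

0.60

Current total gain = 0.252 + 0.12 + 0.107 − 0.082 = 0.397.
Margin to runaway = 1 − 0.397 = 0.60.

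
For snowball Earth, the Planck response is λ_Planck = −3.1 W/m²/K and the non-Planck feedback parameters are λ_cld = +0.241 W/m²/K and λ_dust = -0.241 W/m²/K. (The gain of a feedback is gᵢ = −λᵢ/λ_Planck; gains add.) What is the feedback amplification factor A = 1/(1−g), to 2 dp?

Convert to gains: g_cld = 0.241/3.1 = 0.07774; g_dust = -0.241/3.1 = -0.07774.
Total gain g = 0.
A = 1/(1 − 0) = 1.00.

1.00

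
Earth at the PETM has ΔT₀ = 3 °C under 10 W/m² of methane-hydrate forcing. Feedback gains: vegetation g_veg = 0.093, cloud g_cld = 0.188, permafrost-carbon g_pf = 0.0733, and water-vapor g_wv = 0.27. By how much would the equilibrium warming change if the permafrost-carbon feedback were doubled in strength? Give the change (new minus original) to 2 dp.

Original: g = 0.6243, ΔT = 3/(1−0.6243) = 7.9851 °C.
With doubled permafrost-carbon: g' = 0.6976, ΔT' = 3/(1−0.6976) = 9.9206 °C.
Change = 9.9206 − 7.9851 = 1.94 °C.

1.94 °C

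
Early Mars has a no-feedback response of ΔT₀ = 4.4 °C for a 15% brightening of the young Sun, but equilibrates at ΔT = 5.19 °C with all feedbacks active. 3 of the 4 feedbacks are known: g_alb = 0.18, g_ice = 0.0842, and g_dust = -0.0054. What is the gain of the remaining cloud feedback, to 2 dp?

Amplification A = ΔT/ΔT₀ = 5.19/4.4 = 1.18.
Total gain g = 1 − 1/A = 1 − 1/1.18 = 0.1525.
Known gains sum to 0.18 + 0.0842 − 0.0054 = 0.2588.
g_cld = 0.1525 − 0.2588 = -0.11.

-0.11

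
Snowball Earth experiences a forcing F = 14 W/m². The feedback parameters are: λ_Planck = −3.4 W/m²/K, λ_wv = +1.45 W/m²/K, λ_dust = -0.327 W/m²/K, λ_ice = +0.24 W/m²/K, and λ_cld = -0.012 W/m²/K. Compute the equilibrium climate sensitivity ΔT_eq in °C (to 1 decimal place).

Net feedback parameter λ = (−3.4) + (+1.45) + (-0.327) + (+0.24) + (-0.012) = -2.049 W/m²/K.
ΔT = −F/λ = −14/(-2.049) = 6.8 °C.

6.8 °C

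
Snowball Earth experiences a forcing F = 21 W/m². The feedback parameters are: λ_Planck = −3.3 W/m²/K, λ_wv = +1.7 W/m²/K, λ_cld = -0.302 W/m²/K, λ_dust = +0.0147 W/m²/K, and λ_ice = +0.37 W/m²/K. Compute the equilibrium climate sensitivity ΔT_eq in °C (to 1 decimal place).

13.8 °C

Net feedback parameter λ = (−3.3) + (+1.7) + (-0.302) + (+0.0147) + (+0.37) = -1.5173 W/m²/K.
ΔT = −F/λ = −21/(-1.5173) = 13.8 °C.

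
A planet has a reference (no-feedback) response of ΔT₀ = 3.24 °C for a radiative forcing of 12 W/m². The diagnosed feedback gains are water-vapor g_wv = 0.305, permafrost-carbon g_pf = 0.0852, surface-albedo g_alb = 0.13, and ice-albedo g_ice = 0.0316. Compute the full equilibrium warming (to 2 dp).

7.23 °C

Total gain g = 0.305 + 0.0852 + 0.13 + 0.0316 = 0.5518.
Amplification A = 1/(1 − 0.5518) = 2.231.
ΔT = 3.24 × 2.231 = 7.23 °C.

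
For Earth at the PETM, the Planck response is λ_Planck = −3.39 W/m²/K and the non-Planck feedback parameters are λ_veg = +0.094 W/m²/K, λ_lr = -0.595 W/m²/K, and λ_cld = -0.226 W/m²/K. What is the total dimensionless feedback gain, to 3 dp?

-0.214

Convert to gains: g_veg = 0.094/3.39 = 0.02773; g_lr = -0.595/3.39 = -0.1755; g_cld = -0.226/3.39 = -0.06667.
Total gain g = -0.21444.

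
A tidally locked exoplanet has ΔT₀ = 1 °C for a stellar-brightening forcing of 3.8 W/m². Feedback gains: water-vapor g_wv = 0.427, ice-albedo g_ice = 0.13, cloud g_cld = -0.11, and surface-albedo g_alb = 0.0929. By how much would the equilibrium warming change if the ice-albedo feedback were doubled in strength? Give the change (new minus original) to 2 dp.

0.86 °C

Original: g = 0.5399, ΔT = 1/(1−0.5399) = 2.1734 °C.
With doubled ice-albedo: g' = 0.6699, ΔT' = 1/(1−0.6699) = 3.0294 °C.
Change = 3.0294 − 2.1734 = 0.86 °C.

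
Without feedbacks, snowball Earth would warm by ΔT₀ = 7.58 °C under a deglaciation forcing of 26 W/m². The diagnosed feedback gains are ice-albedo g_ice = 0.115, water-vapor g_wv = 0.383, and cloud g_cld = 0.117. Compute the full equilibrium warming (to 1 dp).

19.7 °C

Total gain g = 0.115 + 0.383 + 0.117 = 0.615.
Amplification A = 1/(1 − 0.615) = 2.597.
ΔT = 7.58 × 2.597 = 19.7 °C.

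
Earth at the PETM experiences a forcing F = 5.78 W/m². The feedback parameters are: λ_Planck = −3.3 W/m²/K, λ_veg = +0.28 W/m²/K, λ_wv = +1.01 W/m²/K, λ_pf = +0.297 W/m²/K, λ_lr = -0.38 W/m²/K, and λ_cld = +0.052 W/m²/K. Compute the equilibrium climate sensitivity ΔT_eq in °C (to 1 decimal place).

2.8 °C

Net feedback parameter λ = (−3.3) + (+0.28) + (+1.01) + (+0.297) + (-0.38) + (+0.052) = -2.041 W/m²/K.
ΔT = −F/λ = −5.78/(-2.041) = 2.8 °C.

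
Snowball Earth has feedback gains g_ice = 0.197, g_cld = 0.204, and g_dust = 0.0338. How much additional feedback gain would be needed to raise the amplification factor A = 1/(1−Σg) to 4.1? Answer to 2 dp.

Current total gain = 0.4348.
Target gain for A = 4.1: g* = 1 − 1/4.1 = 0.7561.
Additional gain needed = 0.7561 − 0.4348 = 0.32.

0.32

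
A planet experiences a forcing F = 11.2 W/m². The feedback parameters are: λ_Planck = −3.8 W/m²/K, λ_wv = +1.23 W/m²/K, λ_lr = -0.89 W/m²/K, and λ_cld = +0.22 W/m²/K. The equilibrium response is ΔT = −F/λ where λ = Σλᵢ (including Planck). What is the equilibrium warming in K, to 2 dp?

Net feedback parameter λ = (−3.8) + (+1.23) + (-0.89) + (+0.22) = -3.24 W/m²/K.
ΔT = −F/λ = −11.2/(-3.24) = 3.46 K.

3.46 K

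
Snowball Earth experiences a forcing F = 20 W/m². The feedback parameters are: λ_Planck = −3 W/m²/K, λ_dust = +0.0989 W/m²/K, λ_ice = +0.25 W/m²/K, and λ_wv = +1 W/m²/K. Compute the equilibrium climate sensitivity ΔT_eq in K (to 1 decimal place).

12.1 K

Net feedback parameter λ = (−3) + (+0.0989) + (+0.25) + (+1) = -1.6511 W/m²/K.
ΔT = −F/λ = −20/(-1.6511) = 12.1 K.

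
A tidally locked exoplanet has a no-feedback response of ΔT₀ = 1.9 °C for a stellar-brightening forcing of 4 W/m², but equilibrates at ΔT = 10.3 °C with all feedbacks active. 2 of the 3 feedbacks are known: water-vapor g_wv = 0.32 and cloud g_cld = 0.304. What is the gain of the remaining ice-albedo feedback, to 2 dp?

0.19

Amplification A = ΔT/ΔT₀ = 10.3/1.9 = 5.421.
Total gain g = 1 − 1/A = 1 − 1/5.421 = 0.8155.
Known gains sum to 0.32 + 0.304 = 0.624.
g_ice = 0.8155 − 0.624 = 0.19.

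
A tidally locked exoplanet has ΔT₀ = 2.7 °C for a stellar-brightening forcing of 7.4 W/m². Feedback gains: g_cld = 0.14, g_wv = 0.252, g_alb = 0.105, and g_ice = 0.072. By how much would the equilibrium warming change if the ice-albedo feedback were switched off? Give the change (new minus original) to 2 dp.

-0.90 °C

Original: g = 0.569, ΔT = 2.7/(1−0.569) = 6.2645 °C.
Without ice-albedo: g' = 0.497, ΔT' = 2.7/(1−0.497) = 5.3678 °C.
Change = 5.3678 − 6.2645 = -0.90 °C.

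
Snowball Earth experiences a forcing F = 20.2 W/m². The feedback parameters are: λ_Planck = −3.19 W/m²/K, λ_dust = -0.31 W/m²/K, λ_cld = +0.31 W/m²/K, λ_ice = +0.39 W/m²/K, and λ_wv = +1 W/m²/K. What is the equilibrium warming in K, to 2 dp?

11.22 K

Net feedback parameter λ = (−3.19) + (-0.31) + (+0.31) + (+0.39) + (+1) = -1.8 W/m²/K.
ΔT = −F/λ = −20.2/(-1.8) = 11.22 K.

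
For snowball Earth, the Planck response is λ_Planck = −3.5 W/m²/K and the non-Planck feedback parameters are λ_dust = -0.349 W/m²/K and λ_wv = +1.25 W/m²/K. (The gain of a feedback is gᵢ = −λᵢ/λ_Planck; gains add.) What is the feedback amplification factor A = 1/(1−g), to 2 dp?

1.35

Convert to gains: g_dust = -0.349/3.5 = -0.09971; g_wv = 1.25/3.5 = 0.3571.
Total gain g = 0.25739.
A = 1/(1 − 0.25739) = 1.35.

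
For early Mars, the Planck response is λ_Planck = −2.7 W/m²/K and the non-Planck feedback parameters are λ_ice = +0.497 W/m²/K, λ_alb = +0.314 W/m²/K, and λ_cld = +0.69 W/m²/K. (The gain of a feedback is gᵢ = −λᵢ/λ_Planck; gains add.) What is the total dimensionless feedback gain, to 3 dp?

Convert to gains: g_ice = 0.497/2.7 = 0.1841; g_alb = 0.314/2.7 = 0.1163; g_cld = 0.69/2.7 = 0.2556.
Total gain g = 0.556.

0.556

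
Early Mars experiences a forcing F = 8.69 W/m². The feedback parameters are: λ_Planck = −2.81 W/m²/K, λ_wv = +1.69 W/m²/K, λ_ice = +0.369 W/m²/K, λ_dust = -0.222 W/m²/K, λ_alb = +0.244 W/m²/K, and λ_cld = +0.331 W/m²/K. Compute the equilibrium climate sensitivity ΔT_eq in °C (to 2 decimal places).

21.83 °C

Net feedback parameter λ = (−2.81) + (+1.69) + (+0.369) + (-0.222) + (+0.244) + (+0.331) = -0.398 W/m²/K.
ΔT = −F/λ = −8.69/(-0.398) = 21.83 °C.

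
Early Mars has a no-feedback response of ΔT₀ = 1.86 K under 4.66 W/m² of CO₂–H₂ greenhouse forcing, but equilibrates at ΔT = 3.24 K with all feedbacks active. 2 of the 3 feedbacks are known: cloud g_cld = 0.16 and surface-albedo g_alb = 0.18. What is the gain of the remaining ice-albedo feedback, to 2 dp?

Amplification A = ΔT/ΔT₀ = 3.24/1.86 = 1.742.
Total gain g = 1 − 1/A = 1 − 1/1.742 = 0.4259.
Known gains sum to 0.16 + 0.18 = 0.34.
g_ice = 0.4259 − 0.34 = 0.09.

0.09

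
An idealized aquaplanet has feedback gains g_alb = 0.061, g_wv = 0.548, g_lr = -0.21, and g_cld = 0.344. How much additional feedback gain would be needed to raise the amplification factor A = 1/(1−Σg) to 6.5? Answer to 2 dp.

Current total gain = 0.743.
Target gain for A = 6.5: g* = 1 − 1/6.5 = 0.8462.
Additional gain needed = 0.8462 − 0.743 = 0.10.

0.10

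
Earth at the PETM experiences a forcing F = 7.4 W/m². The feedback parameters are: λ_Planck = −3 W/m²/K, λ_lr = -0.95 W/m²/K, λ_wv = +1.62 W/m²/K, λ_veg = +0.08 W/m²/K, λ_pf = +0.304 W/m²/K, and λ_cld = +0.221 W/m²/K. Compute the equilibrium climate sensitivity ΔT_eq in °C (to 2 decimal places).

4.29 °C

Net feedback parameter λ = (−3) + (-0.95) + (+1.62) + (+0.08) + (+0.304) + (+0.221) = -1.725 W/m²/K.
ΔT = −F/λ = −7.4/(-1.725) = 4.29 °C.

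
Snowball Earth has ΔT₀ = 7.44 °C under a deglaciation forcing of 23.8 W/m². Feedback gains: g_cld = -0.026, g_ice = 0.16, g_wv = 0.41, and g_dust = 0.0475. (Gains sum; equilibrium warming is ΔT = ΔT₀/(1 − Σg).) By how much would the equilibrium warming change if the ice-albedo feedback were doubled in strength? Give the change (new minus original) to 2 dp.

Original: g = 0.5915, ΔT = 7.44/(1−0.5915) = 18.2130 °C.
With doubled ice-albedo: g' = 0.7515, ΔT' = 7.44/(1−0.7515) = 29.9396 °C.
Change = 29.9396 − 18.2130 = 11.73 °C.

11.73 °C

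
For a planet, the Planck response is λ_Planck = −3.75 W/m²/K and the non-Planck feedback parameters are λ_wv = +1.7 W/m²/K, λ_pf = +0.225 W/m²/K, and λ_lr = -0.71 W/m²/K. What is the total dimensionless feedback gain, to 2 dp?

0.32

Convert to gains: g_wv = 1.7/3.75 = 0.4533; g_pf = 0.225/3.75 = 0.06; g_lr = -0.71/3.75 = -0.1893.
Total gain g = 0.324.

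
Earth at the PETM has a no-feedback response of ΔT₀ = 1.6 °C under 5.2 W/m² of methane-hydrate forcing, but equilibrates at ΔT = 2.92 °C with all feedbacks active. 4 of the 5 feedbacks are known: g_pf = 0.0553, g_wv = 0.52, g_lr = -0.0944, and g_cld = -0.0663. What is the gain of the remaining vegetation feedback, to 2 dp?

Amplification A = ΔT/ΔT₀ = 2.92/1.6 = 1.825.
Total gain g = 1 − 1/A = 1 − 1/1.825 = 0.4521.
Known gains sum to 0.0553 + 0.52 − 0.0944 − 0.0663 = 0.4146.
g_veg = 0.4521 − 0.4146 = 0.04.

0.04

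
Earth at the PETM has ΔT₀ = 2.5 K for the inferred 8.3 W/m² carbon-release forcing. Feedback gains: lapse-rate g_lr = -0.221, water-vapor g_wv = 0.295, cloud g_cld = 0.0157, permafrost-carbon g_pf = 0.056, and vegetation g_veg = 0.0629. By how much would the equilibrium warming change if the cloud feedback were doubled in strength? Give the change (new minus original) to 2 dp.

0.06 K

Original: g = 0.2086, ΔT = 2.5/(1−0.2086) = 3.1590 K.
With doubled cloud: g' = 0.2243, ΔT' = 2.5/(1−0.2243) = 3.2229 K.
Change = 3.2229 − 3.1590 = 0.06 K.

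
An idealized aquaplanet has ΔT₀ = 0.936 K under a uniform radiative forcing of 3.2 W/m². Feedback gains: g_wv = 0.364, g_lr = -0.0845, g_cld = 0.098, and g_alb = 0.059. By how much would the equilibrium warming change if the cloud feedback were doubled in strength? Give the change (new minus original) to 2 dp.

0.35 K

Original: g = 0.4365, ΔT = 0.936/(1−0.4365) = 1.6610 K.
With doubled cloud: g' = 0.5345, ΔT' = 0.936/(1−0.5345) = 2.0107 K.
Change = 2.0107 − 1.6610 = 0.35 K.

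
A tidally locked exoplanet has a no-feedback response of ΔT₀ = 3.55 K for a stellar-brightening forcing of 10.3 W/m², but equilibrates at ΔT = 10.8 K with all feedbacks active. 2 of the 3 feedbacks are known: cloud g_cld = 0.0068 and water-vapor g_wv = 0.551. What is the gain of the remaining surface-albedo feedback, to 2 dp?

0.11

Amplification A = ΔT/ΔT₀ = 10.8/3.55 = 3.042.
Total gain g = 1 − 1/A = 1 − 1/3.042 = 0.6713.
Known gains sum to 0.0068 + 0.551 = 0.5578.
g_alb = 0.6713 − 0.5578 = 0.11.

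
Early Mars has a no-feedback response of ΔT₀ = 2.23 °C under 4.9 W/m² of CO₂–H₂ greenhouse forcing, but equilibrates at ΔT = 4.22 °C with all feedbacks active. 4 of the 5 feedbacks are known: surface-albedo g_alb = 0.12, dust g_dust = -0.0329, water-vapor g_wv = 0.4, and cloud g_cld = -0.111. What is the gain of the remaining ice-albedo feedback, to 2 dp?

Amplification A = ΔT/ΔT₀ = 4.22/2.23 = 1.892.
Total gain g = 1 − 1/A = 1 − 1/1.892 = 0.4715.
Known gains sum to 0.12 − 0.0329 + 0.4 − 0.111 = 0.3761.
g_ice = 0.4715 − 0.3761 = 0.10.

0.10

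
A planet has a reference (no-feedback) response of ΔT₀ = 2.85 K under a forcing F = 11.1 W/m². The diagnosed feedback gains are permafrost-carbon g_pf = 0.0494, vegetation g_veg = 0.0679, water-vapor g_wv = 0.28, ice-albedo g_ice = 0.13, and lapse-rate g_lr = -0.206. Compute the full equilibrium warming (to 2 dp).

4.20 K

Total gain g = 0.0494 + 0.0679 + 0.28 + 0.13 − 0.206 = 0.3213.
Amplification A = 1/(1 − 0.3213) = 1.473.
ΔT = 2.85 × 1.473 = 4.20 K.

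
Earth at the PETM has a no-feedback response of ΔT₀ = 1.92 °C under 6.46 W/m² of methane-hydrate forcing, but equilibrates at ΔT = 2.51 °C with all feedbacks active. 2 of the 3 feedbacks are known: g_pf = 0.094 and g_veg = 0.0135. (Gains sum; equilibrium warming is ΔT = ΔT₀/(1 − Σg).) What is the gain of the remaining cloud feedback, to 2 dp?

0.13

Amplification A = ΔT/ΔT₀ = 2.51/1.92 = 1.307.
Total gain g = 1 − 1/A = 1 − 1/1.307 = 0.2349.
Known gains sum to 0.094 + 0.0135 = 0.1075.
g_cld = 0.2349 − 0.1075 = 0.13.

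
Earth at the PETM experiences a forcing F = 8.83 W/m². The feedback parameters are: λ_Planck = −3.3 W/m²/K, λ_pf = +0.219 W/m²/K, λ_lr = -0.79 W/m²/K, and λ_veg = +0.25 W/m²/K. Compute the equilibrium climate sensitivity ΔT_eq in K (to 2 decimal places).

Net feedback parameter λ = (−3.3) + (+0.219) + (-0.79) + (+0.25) = -3.621 W/m²/K.
ΔT = −F/λ = −8.83/(-3.621) = 2.44 K.

2.44 K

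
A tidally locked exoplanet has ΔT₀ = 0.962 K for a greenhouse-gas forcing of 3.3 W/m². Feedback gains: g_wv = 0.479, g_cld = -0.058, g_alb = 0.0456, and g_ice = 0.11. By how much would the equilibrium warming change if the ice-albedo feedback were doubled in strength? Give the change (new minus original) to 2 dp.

0.80 K

Original: g = 0.5766, ΔT = 0.962/(1−0.5766) = 2.2721 K.
With doubled ice-albedo: g' = 0.6866, ΔT' = 0.962/(1−0.6866) = 3.0696 K.
Change = 3.0696 − 2.2721 = 0.80 K.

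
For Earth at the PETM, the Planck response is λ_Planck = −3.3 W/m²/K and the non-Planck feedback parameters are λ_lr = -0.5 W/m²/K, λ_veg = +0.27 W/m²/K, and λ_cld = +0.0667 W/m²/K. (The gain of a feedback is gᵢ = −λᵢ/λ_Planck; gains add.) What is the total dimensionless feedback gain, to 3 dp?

-0.049

Convert to gains: g_lr = -0.5/3.3 = -0.1515; g_veg = 0.27/3.3 = 0.08182; g_cld = 0.0667/3.3 = 0.02021.
Total gain g = -0.04947.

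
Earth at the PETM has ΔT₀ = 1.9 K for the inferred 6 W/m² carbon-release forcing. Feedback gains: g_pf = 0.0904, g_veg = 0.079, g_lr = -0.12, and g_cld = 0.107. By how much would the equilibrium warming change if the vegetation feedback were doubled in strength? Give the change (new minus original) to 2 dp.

0.23 K

Original: g = 0.1564, ΔT = 1.9/(1−0.1564) = 2.2523 K.
With doubled vegetation: g' = 0.2354, ΔT' = 1.9/(1−0.2354) = 2.4850 K.
Change = 2.4850 − 2.2523 = 0.23 K.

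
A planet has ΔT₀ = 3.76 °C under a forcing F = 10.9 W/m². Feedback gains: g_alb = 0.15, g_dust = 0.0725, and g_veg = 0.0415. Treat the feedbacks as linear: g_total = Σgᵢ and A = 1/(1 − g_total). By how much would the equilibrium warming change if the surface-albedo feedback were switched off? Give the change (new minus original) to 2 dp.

-0.86 °C

Original: g = 0.264, ΔT = 3.76/(1−0.264) = 5.1087 °C.
Without surface-albedo: g' = 0.114, ΔT' = 3.76/(1−0.114) = 4.2438 °C.
Change = 4.2438 − 5.1087 = -0.86 °C.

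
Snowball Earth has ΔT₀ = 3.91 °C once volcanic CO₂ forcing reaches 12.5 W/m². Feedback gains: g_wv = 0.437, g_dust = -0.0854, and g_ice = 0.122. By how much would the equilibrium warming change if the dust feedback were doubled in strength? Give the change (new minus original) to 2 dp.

Original: g = 0.4736, ΔT = 3.91/(1−0.4736) = 7.4278 °C.
With doubled dust: g' = 0.3882, ΔT' = 3.91/(1−0.3882) = 6.3910 °C.
Change = 6.3910 − 7.4278 = -1.04 °C.

-1.04 °C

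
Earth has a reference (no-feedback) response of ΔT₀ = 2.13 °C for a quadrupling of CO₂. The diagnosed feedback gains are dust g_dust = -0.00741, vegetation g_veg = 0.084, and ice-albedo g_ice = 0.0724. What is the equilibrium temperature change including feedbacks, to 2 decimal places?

2.50 °C

Total gain g = -0.00741 + 0.084 + 0.0724 = 0.14899.
Amplification A = 1/(1 − 0.14899) = 1.175.
ΔT = 2.13 × 1.175 = 2.50 °C.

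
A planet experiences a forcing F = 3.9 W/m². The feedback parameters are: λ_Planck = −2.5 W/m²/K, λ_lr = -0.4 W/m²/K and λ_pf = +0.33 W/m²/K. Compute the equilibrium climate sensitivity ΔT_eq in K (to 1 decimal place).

1.5 K

Net feedback parameter λ = (−2.5) + (-0.4) + (+0.33) = -2.57 W/m²/K.
ΔT = −F/λ = −3.9/(-2.57) = 1.5 K.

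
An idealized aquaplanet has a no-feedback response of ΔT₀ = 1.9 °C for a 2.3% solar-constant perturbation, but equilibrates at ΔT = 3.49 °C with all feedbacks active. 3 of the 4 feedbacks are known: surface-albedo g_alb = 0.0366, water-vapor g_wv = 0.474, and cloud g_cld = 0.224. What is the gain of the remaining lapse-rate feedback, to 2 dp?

-0.28

Amplification A = ΔT/ΔT₀ = 3.49/1.9 = 1.837.
Total gain g = 1 − 1/A = 1 − 1/1.837 = 0.4556.
Known gains sum to 0.0366 + 0.474 + 0.224 = 0.7346.
g_lr = 0.4556 − 0.7346 = -0.28.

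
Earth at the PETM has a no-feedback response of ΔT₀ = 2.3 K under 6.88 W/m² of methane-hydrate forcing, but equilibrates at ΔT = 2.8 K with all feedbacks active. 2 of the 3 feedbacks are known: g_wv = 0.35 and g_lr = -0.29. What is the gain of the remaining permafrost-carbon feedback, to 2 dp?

0.12

Amplification A = ΔT/ΔT₀ = 2.8/2.3 = 1.217.
Total gain g = 1 − 1/A = 1 − 1/1.217 = 0.1783.
Known gains sum to 0.35 − 0.29 = 0.06.
g_pf = 0.1783 − 0.06 = 0.12.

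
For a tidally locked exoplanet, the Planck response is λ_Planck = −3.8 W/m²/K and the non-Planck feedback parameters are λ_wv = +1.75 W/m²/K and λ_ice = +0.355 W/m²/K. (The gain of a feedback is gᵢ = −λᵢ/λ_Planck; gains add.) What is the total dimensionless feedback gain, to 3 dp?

0.554

Convert to gains: g_wv = 1.75/3.8 = 0.4605; g_ice = 0.355/3.8 = 0.09342.
Total gain g = 0.55392.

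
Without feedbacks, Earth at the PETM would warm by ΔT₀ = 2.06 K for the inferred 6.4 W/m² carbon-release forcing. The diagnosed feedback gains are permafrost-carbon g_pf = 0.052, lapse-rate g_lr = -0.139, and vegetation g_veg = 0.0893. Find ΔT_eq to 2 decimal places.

2.06 K

Total gain g = 0.052 − 0.139 + 0.0893 = 0.0023.
Amplification A = 1/(1 − 0.0023) = 1.002.
ΔT = 2.06 × 1.002 = 2.06 K.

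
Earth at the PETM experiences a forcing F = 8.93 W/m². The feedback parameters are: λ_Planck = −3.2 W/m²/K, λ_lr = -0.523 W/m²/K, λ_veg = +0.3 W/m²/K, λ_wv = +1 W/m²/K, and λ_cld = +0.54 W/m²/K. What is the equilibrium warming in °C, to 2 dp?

4.74 °C

Net feedback parameter λ = (−3.2) + (-0.523) + (+0.3) + (+1) + (+0.54) = -1.883 W/m²/K.
ΔT = −F/λ = −8.93/(-1.883) = 4.74 °C.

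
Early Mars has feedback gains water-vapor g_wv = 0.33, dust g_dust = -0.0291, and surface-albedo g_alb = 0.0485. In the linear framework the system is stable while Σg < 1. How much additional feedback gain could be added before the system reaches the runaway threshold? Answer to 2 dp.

0.65

Current total gain = 0.33 − 0.0291 + 0.0485 = 0.3494.
Margin to runaway = 1 − 0.3494 = 0.65.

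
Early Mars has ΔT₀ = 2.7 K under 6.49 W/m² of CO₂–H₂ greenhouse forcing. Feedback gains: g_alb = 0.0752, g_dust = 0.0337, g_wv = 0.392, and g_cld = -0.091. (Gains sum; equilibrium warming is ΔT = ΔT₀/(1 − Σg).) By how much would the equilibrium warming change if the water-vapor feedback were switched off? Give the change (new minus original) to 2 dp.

Original: g = 0.4099, ΔT = 2.7/(1−0.4099) = 4.5755 K.
Without water-vapor: g' = 0.0179, ΔT' = 2.7/(1−0.0179) = 2.7492 K.
Change = 2.7492 − 4.5755 = -1.83 K.

-1.83 K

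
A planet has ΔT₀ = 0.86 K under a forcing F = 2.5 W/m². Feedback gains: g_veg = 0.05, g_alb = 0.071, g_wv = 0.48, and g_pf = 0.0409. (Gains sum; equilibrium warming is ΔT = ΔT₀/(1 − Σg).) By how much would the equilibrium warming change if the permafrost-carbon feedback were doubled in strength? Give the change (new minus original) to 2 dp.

0.31 K

Original: g = 0.6419, ΔT = 0.86/(1−0.6419) = 2.4016 K.
With doubled permafrost-carbon: g' = 0.6828, ΔT' = 0.86/(1−0.6828) = 2.7112 K.
Change = 2.7112 − 2.4016 = 0.31 K.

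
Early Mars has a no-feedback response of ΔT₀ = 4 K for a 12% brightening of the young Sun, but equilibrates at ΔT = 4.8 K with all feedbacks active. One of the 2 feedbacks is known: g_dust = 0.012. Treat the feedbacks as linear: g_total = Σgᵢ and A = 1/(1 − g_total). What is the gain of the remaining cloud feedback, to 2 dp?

0.15

Amplification A = ΔT/ΔT₀ = 4.8/4 = 1.2.
Total gain g = 1 − 1/A = 1 − 1/1.2 = 0.1667.
The known gain is 0.012.
g_cld = 0.1667 − 0.012 = 0.15.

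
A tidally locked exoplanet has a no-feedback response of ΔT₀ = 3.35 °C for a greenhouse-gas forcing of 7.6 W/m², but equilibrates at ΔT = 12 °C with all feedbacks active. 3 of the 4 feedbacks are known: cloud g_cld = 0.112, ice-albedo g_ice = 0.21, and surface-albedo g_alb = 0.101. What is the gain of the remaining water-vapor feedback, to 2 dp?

0.30

Amplification A = ΔT/ΔT₀ = 12/3.35 = 3.582.
Total gain g = 1 − 1/A = 1 − 1/3.582 = 0.7208.
Known gains sum to 0.112 + 0.21 + 0.101 = 0.423.
g_wv = 0.7208 − 0.423 = 0.30.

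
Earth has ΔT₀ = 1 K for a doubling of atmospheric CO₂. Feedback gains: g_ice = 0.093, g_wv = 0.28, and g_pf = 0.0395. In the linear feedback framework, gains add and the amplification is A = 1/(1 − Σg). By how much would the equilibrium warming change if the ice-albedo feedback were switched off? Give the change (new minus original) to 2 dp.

-0.23 K

Original: g = 0.4125, ΔT = 1/(1−0.4125) = 1.7021 K.
Without ice-albedo: g' = 0.3195, ΔT' = 1/(1−0.3195) = 1.4695 K.
Change = 1.4695 − 1.7021 = -0.23 K.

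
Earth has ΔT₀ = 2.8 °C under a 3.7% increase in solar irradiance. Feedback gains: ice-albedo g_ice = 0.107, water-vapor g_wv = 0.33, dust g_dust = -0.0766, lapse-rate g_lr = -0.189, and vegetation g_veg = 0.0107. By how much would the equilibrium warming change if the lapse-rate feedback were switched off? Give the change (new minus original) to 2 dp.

Original: g = 0.1821, ΔT = 2.8/(1−0.1821) = 3.4234 °C.
Without lapse-rate: g' = 0.3711, ΔT' = 2.8/(1−0.3711) = 4.4522 °C.
Change = 4.4522 − 3.4234 = 1.03 °C.

1.03 °C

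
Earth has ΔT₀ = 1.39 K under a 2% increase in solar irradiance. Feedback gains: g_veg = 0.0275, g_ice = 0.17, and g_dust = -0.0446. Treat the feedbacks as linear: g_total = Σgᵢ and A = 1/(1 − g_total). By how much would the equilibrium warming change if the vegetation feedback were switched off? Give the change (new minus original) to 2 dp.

-0.05 K

Original: g = 0.1529, ΔT = 1.39/(1−0.1529) = 1.6409 K.
Without vegetation: g' = 0.1254, ΔT' = 1.39/(1−0.1254) = 1.5893 K.
Change = 1.5893 − 1.6409 = -0.05 K.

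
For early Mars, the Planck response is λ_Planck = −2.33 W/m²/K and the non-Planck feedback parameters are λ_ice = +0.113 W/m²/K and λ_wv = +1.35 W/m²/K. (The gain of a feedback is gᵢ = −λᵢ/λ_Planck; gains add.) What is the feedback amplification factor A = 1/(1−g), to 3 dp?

2.687

Convert to gains: g_ice = 0.113/2.33 = 0.0485; g_wv = 1.35/2.33 = 0.5794.
Total gain g = 0.6279.
A = 1/(1 − 0.6279) = 2.687.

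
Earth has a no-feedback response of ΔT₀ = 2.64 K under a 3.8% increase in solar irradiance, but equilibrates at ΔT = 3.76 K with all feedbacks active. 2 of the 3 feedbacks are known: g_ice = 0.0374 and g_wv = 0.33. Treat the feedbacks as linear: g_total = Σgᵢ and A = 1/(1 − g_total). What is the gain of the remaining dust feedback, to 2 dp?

Amplification A = ΔT/ΔT₀ = 3.76/2.64 = 1.424.
Total gain g = 1 − 1/A = 1 − 1/1.424 = 0.2978.
Known gains sum to 0.0374 + 0.33 = 0.3674.
g_dust = 0.2978 − 0.3674 = -0.07.

-0.07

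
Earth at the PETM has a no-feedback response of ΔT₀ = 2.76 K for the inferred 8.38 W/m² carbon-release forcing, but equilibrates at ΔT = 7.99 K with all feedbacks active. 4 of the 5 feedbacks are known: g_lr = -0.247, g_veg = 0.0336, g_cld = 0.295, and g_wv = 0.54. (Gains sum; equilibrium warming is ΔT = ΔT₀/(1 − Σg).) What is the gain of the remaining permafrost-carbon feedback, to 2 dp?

0.03

Amplification A = ΔT/ΔT₀ = 7.99/2.76 = 2.895.
Total gain g = 1 − 1/A = 1 − 1/2.895 = 0.6546.
Known gains sum to -0.247 + 0.0336 + 0.295 + 0.54 = 0.6216.
g_pf = 0.6546 − 0.6216 = 0.03.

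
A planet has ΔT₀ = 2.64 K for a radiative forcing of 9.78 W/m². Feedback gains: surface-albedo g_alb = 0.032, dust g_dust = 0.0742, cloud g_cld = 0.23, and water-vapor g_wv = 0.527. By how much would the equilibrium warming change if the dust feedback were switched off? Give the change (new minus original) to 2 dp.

-6.79 K

Original: g = 0.8632, ΔT = 2.64/(1−0.8632) = 19.2982 K.
Without dust: g' = 0.789, ΔT' = 2.64/(1−0.789) = 12.5118 K.
Change = 12.5118 − 19.2982 = -6.79 K.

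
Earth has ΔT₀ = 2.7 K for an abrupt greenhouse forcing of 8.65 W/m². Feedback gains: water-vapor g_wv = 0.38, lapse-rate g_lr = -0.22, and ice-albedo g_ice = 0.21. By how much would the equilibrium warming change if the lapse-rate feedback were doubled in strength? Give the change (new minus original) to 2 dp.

Original: g = 0.37, ΔT = 2.7/(1−0.37) = 4.2857 K.
With doubled lapse-rate: g' = 0.15, ΔT' = 2.7/(1−0.15) = 3.1765 K.
Change = 3.1765 − 4.2857 = -1.11 K.

-1.11 K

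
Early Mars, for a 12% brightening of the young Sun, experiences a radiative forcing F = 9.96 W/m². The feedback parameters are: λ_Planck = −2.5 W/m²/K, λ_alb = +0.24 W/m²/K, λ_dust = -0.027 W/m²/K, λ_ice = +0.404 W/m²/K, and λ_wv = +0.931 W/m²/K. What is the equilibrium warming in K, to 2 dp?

10.46 K

Net feedback parameter λ = (−2.5) + (+0.24) + (-0.027) + (+0.404) + (+0.931) = -0.952 W/m²/K.
ΔT = −F/λ = −9.96/(-0.952) = 10.46 K.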